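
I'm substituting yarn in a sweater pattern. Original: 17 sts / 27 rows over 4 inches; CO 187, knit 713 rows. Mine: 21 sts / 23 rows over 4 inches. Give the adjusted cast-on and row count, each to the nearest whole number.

Cast on 231 stitches; work 607 rows.

Stitches: 187 × 21/17 = 231.00 → 231.
Rows: 713 × 23/27 = 607.37 → 607.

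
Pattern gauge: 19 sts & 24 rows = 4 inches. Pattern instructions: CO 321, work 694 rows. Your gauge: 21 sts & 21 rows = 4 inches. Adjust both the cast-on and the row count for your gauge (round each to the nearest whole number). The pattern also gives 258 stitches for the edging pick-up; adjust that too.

Stitches: 321 × 21/19 = 354.79 → 355.
Rows: 694 × 21/24 = 607.25 → 607.
edging pick-up: 258 × 21/19 = 285.16 → 285.

Cast on 355 stitches; work 607 rows; edging pick-up 285 stitches.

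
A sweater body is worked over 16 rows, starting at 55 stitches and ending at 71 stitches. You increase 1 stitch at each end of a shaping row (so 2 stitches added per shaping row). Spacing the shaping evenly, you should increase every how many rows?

Stitches to add: |71 − 55| = 16.
Shaping rows needed: 16 / 2 = 8.
16 rows / 8 = every 2 rows.

Increase every 2nd row.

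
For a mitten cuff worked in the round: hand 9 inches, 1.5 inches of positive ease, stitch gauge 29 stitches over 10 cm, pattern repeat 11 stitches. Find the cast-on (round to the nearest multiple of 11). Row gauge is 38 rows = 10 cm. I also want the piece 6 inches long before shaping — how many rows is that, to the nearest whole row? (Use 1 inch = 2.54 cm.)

Finished = 9 + 1.5 = 10.5 inches.
10.5 inches × 2.54 = 26.67 cm.
29/10 = 2.9 sts per cm; 26.67 × 2.9 = 77.34 sts.
Nearest multiple of 11 → 77.
6 inches = 15.24 cm; × 3.8 = 57.91 → 58 rows.

Cast on 77 stitches; work 58 rows.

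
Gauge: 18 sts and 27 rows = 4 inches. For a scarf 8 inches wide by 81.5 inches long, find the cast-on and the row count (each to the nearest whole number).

Stitch gauge = 18/4 = 4.5 sts/in; 8 × 4.5 = 36.00 → 36 sts.
Row gauge = 27/4 = 6.75 rows/in; 81.5 × 6.75 = 550.12 → 550 rows.

Cast on 36 stitches and work 550 rows.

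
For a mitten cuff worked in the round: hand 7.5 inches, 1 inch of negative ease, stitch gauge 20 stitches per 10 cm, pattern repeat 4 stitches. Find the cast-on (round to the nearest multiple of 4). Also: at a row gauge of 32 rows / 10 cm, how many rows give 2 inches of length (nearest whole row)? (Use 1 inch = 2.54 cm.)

Finished = 7.5 − 1 = 6.5 inches.
6.5 inches × 2.54 = 16.51 cm.
20/10 = 2 sts per cm; 16.51 × 2 = 33.02 sts.
Nearest multiple of 4 → 32.
2 inches = 5.08 cm; × 3.2 = 16.26 → 16 rows.

Cast on 32 stitches; work 16 rows.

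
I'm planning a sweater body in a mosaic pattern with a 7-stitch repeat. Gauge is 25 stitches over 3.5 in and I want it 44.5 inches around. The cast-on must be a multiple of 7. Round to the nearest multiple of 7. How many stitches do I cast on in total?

315 stitches.

25 / 3.5 = 7.143 sts per inch.
44.5 × 7.143 = 317.86 sts.
Nearest multiple of 7: 315.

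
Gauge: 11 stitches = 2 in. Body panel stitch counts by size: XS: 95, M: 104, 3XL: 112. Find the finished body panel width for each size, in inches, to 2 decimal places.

XS 17.27 inches; M 18.91 inches; 3XL 20.36 inches.

11/2 = 5.5 sts per in.
XS: 95 / 5.5 = 17.273 → 17.27 in.
M: 104 / 5.5 = 18.909 → 18.91 in.
3XL: 112 / 5.5 = 20.364 → 20.36 in.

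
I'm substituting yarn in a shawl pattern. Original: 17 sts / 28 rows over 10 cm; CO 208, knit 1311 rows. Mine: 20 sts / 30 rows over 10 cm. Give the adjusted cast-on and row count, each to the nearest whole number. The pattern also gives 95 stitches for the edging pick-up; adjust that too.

Stitches: 208 × 20/17 = 244.71 → 245.
Rows: 1311 × 30/28 = 1404.64 → 1405.
edging pick-up: 95 × 20/17 = 111.76 → 112.

Cast on 245 stitches; work 1405 rows; edging pick-up 112 stitches.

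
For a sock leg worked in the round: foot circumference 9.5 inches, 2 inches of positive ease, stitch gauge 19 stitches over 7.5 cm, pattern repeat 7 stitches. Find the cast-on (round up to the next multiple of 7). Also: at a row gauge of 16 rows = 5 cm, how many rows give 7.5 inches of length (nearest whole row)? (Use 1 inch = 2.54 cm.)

Cast on 77 stitches; work 61 rows.

Finished = 9.5 + 2 = 11.5 inches.
11.5 inches × 2.54 = 29.21 cm.
19/7.5 = 2.533 sts per cm; 29.21 × 2.533 = 74.00 sts.
Next multiple of 7 → 77.
7.5 inches = 19.05 cm; × 3.2 = 60.96 → 61 rows.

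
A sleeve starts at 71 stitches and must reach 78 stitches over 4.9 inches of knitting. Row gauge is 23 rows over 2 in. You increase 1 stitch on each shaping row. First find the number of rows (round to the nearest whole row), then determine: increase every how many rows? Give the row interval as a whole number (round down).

Rows = 4.9 × 11.5 = 56.4 → 56 rows.
Stitches to add: 7 → 7 shaping rows (at 1 st each).
56 / 7 = 8.00 → every 8 rows.

Increase every 8th row.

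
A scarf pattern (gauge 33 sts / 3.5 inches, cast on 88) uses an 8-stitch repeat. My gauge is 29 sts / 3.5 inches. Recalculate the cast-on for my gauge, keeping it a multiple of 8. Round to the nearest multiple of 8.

CO 80 sts.

88 × 29 / 33 = 77.33.
Nearest multiple of 8: 80.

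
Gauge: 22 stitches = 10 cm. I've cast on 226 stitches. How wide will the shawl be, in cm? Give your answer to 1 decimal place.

102.7 cm.

22 stitches / 10 cm = 2.2 stitches per cm.
226 / 2.2 = 102.73 cm.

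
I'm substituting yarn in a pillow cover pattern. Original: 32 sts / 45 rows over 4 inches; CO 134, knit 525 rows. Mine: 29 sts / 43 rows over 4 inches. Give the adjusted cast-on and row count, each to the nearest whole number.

Stitches: 134 × 29/32 = 121.44 → 121.
Rows: 525 × 43/45 = 501.67 → 502.

Cast on 121 stitches; work 502 rows.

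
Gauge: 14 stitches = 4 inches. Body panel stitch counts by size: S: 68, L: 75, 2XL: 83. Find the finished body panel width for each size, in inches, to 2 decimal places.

14/4 = 3.5 sts per in.
S: 68 / 3.5 = 19.429 → 19.43 in.
L: 75 / 3.5 = 21.429 → 21.43 in.
2XL: 83 / 3.5 = 23.714 → 23.71 in.

S 19.43 inches; L 21.43 inches; 2XL 23.71 inches.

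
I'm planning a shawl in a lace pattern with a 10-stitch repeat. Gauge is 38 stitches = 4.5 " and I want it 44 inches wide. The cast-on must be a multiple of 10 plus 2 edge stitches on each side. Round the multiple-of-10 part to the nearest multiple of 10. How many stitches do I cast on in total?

374 stitches.

38 / 4.5 = 8.444 sts per inch.
44 × 8.444 = 371.56 sts.
Less 4 edge sts → 367.56 for the repeat.
Nearest multiple of 10: 370.
Add back 4 edge sts → 374.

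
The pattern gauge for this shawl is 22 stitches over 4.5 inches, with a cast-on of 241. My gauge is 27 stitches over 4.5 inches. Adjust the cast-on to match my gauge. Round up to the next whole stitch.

Scale factor = 27 / 22 = 1.227.
241 × 27 / 22 = 295.77 sts.
→ 296 sts.

CO 296 sts.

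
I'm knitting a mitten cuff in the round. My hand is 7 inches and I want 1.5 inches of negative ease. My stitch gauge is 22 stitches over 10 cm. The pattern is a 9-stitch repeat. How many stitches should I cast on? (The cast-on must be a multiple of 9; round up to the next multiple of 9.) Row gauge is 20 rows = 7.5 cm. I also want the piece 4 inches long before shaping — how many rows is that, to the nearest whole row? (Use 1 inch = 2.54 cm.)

Finished = 7 − 1.5 = 5.5 inches.
5.5 inches × 2.54 = 13.97 cm.
22/10 = 2.2 sts per cm; 13.97 × 2.2 = 30.73 sts.
Next multiple of 9 → 36.
4 inches = 10.16 cm; × 2.667 = 27.09 → 27 rows.

Cast on 36 stitches; work 27 rows.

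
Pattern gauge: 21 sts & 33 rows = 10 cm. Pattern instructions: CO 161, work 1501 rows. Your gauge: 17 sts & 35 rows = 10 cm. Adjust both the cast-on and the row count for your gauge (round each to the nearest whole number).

Stitches: 161 × 17/21 = 130.33 → 130.
Rows: 1501 × 35/33 = 1591.97 → 1592.

Cast on 130 stitches; work 1592 rows.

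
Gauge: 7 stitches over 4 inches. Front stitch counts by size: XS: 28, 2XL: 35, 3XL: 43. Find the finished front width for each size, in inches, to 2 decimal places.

7/4 = 1.75 sts per in.
XS: 28 / 1.75 = 16.000 → 16.00 in.
2XL: 35 / 1.75 = 20.000 → 20.00 in.
3XL: 43 / 1.75 = 24.571 → 24.57 in.

XS 16.00 inches; 2XL 20.00 inches; 3XL 24.57 inches.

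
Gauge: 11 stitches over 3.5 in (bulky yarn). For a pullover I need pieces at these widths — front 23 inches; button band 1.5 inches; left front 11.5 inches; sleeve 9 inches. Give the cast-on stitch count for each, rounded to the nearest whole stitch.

front 72; button band 5; left front 36; sleeve 28.

Rate = 11/3.5 = 3.143 sts per in.
front: 23 × 3.143 = 72.29 → 72.
button band: 1.5 × 3.143 = 4.71 → 5.
left front: 11.5 × 3.143 = 36.14 → 36.
sleeve: 9 × 3.143 = 28.29 → 28.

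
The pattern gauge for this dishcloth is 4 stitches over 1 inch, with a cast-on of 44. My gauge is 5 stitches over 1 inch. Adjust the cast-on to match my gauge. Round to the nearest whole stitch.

Scale factor = 5 / 4 = 1.250.
44 × 5 / 4 = 55.00 sts.

55 stitches.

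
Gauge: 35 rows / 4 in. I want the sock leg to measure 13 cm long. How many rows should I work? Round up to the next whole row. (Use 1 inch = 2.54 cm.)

13 cm = 5.12 in.
35 rows / 4 in = 8.75 rows per inch.
5.12 × 8.75 = 44.78 rows.
Round up → 45.

Work 45 rows.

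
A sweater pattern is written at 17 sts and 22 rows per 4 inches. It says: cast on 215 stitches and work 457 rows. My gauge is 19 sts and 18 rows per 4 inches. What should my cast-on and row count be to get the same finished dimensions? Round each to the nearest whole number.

Stitches: 215 × 19/17 = 240.29 → 240.
Rows: 457 × 18/22 = 373.91 → 374.

Cast on 240 stitches; work 374 rows.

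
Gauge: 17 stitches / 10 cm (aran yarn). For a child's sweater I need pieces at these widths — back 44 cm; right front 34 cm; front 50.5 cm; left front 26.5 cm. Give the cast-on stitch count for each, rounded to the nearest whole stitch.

Rate = 17/10 = 1.7 sts per cm.
back: 44 × 1.7 = 74.80 → 75.
right front: 34 × 1.7 = 57.80 → 58.
front: 50.5 × 1.7 = 85.85 → 86.
left front: 26.5 × 1.7 = 45.05 → 45.

back 75; right front 58; front 86; left front 45.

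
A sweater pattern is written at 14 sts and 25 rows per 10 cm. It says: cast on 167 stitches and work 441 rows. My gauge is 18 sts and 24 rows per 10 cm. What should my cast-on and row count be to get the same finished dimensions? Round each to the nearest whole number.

Cast on 215 stitches; work 423 rows.

Stitches: 167 × 18/14 = 214.71 → 215.
Rows: 441 × 24/25 = 423.36 → 423.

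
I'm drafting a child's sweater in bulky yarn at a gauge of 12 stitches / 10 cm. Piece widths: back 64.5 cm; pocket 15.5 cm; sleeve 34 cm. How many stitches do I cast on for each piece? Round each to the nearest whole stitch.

Rate = 12/10 = 1.2 sts per cm.
back: 64.5 × 1.2 = 77.40 → 77.
pocket: 15.5 × 1.2 = 18.60 → 19.
sleeve: 34 × 1.2 = 40.80 → 41.

back 77; pocket 19; sleeve 41.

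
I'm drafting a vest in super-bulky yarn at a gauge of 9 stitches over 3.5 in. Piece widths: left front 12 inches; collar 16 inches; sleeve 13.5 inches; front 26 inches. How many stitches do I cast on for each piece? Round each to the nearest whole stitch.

left front 31; collar 41; sleeve 35; front 67.

Rate = 9/3.5 = 2.571 sts per in.
left front: 12 × 2.571 = 30.86 → 31.
collar: 16 × 2.571 = 41.14 → 41.
sleeve: 13.5 × 2.571 = 34.71 → 35.
front: 26 × 2.571 = 66.86 → 67.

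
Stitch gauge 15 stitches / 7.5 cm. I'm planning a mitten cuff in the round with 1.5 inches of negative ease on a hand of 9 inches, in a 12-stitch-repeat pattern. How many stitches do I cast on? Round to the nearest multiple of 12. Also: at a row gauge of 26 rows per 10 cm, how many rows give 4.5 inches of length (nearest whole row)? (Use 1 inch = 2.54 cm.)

Finished = 9 − 1.5 = 7.5 inches.
7.5 inches × 2.54 = 19.05 cm.
15/7.5 = 2 sts per cm; 19.05 × 2 = 38.10 sts.
Nearest multiple of 12 → 36.
4.5 inches = 11.43 cm; × 2.6 = 29.72 → 30 rows.

Cast on 36 stitches; work 30 rows.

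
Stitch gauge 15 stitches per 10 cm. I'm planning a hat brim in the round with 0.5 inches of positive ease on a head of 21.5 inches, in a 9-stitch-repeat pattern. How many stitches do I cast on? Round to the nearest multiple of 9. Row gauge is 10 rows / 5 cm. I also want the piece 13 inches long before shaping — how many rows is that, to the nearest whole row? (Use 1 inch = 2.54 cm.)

Cast on 81 stitches; work 66 rows.

Finished = 21.5 + 0.5 = 22 inches.
22 inches × 2.54 = 55.88 cm.
15/10 = 1.5 sts per cm; 55.88 × 1.5 = 83.82 sts.
Nearest multiple of 9 → 81.
13 inches = 33.02 cm; × 2 = 66.04 → 66 rows.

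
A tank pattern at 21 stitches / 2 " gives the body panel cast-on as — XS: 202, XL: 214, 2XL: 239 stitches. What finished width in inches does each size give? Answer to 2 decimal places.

21/2 = 10.5 sts per in.
XS: 202 / 10.5 = 19.238 → 19.24 in.
XL: 214 / 10.5 = 20.381 → 20.38 in.
2XL: 239 / 10.5 = 22.762 → 22.76 in.

XS 19.24 inches; XL 20.38 inches; 2XL 22.76 inches.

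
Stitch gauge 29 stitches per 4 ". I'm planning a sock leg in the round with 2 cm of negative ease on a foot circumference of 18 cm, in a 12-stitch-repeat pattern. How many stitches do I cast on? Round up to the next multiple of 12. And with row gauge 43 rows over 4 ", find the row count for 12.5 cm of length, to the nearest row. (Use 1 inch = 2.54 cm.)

Finished = 18 − 2 = 16 cm.
16 cm × 1/2.54 = 6.30 inches.
29/4 = 7.25 sts per in; 6.30 × 7.25 = 45.67 sts.
Next multiple of 12 → 48.
12.5 cm = 4.92 inches; × 10.75 = 52.90 → 53 rows.

Cast on 48 stitches; work 53 rows.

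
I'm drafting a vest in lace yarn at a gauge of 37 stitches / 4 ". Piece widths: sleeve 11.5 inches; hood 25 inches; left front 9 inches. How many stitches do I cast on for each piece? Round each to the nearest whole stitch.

Rate = 37/4 = 9.25 sts per in.
sleeve: 11.5 × 9.25 = 106.38 → 106.
hood: 25 × 9.25 = 231.25 → 231.
left front: 9 × 9.25 = 83.25 → 83.

sleeve 106; hood 231; left front 83.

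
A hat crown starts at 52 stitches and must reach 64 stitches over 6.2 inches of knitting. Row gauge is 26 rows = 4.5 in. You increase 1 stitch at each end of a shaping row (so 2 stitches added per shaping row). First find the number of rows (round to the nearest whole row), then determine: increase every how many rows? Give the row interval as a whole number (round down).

Rows = 6.2 × 5.778 = 35.8 → 36 rows.
Stitches to add: 12 → 6 shaping rows (at 2 st each).
36 / 6 = 6.00 → every 6 rows.

Increase every 6th row.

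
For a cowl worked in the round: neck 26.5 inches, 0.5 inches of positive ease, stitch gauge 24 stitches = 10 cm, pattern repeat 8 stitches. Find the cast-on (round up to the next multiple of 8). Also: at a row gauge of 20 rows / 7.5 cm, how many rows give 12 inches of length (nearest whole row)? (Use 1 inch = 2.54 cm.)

Cast on 168 stitches; work 81 rows.

Finished = 26.5 + 0.5 = 27 inches.
27 inches × 2.54 = 68.58 cm.
24/10 = 2.4 sts per cm; 68.58 × 2.4 = 164.59 sts.
Next multiple of 8 → 168.
12 inches = 30.48 cm; × 2.667 = 81.28 → 81 rows.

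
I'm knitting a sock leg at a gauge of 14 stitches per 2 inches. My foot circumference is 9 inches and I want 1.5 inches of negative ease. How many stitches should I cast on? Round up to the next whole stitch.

Finished = 9 − 1.5 = 7.5 in.
14 / 2 = 7 sts per inch.
7.50 × 7 = 52.50 sts.
→ 53 sts.

CO 53 sts.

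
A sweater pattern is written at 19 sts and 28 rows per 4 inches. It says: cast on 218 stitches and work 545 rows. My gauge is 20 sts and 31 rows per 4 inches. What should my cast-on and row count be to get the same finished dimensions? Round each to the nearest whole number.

Cast on 229 stitches; work 603 rows.

Stitches: 218 × 20/19 = 229.47 → 229.
Rows: 545 × 31/28 = 603.39 → 603.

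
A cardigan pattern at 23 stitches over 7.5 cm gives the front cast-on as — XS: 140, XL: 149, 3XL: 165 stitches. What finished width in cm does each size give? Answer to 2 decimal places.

23/7.5 = 3.067 sts per cm.
XS: 140 / 3.067 = 45.652 → 45.65 cm.
XL: 149 / 3.067 = 48.587 → 48.59 cm.
3XL: 165 / 3.067 = 53.804 → 53.80 cm.

XS 45.65 cm; XL 48.59 cm; 3XL 53.80 cm.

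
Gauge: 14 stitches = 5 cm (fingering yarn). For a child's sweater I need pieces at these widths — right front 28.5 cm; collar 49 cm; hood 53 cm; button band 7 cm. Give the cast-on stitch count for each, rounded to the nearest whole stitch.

right front 80; collar 137; hood 148; button band 20.

Rate = 14/5 = 2.8 sts per cm.
right front: 28.5 × 2.8 = 79.80 → 80.
collar: 49 × 2.8 = 137.20 → 137.
hood: 53 × 2.8 = 148.40 → 148.
button band: 7 × 2.8 = 19.60 → 20.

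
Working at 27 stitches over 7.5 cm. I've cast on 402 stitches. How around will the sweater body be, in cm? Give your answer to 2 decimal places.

27 stitches / 7.5 cm = 3.6 stitches per cm.
402 / 3.6 = 111.667 cm.

111.67 cm.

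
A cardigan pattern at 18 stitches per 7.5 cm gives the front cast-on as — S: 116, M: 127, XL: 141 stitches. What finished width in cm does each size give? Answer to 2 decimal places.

18/7.5 = 2.4 sts per cm.
S: 116 / 2.4 = 48.333 → 48.33 cm.
M: 127 / 2.4 = 52.917 → 52.92 cm.
XL: 141 / 2.4 = 58.750 → 58.75 cm.

S 48.33 cm; M 52.92 cm; XL 58.75 cm.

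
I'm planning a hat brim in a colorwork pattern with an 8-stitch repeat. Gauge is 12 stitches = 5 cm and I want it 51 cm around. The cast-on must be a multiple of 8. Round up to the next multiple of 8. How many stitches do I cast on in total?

Cast on 128 stitches.

12 / 5 = 2.4 sts per cm.
51 × 2.4 = 122.40 sts.
Next multiple of 8: 128.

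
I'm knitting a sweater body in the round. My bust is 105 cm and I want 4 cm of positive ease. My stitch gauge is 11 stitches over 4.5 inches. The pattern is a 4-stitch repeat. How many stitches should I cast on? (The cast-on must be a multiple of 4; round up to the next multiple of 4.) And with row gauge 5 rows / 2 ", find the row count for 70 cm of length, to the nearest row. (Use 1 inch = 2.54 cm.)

Cast on 108 stitches; work 69 rows.

Finished = 105 + 4 = 109 cm.
109 cm × 1/2.54 = 42.91 inches.
11/4.5 = 2.444 sts per in; 42.91 × 2.444 = 104.90 sts.
Next multiple of 4 → 108.
70 cm = 27.56 inches; × 2.5 = 68.90 → 69 rows.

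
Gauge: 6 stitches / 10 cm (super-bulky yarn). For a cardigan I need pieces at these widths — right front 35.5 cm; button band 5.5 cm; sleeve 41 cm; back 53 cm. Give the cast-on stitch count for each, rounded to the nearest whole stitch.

right front 21; button band 3; sleeve 25; back 32.

Rate = 6/10 = 0.6 sts per cm.
right front: 35.5 × 0.6 = 21.30 → 21.
button band: 5.5 × 0.6 = 3.30 → 3.
sleeve: 41 × 0.6 = 24.60 → 25.
back: 53 × 0.6 = 31.80 → 32.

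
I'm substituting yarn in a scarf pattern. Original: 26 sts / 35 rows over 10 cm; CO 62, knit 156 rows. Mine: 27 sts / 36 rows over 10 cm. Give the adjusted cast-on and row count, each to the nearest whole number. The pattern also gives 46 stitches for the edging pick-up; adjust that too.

Stitches: 62 × 27/26 = 64.38 → 64.
Rows: 156 × 36/35 = 160.46 → 160.
edging pick-up: 46 × 27/26 = 47.77 → 48.

Cast on 64 stitches; work 160 rows; edging pick-up 48 stitches.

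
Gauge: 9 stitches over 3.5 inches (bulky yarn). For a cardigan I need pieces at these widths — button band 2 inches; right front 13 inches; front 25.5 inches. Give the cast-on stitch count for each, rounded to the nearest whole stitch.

Rate = 9/3.5 = 2.571 sts per in.
button band: 2 × 2.571 = 5.14 → 5.
right front: 13 × 2.571 = 33.43 → 33.
front: 25.5 × 2.571 = 65.57 → 66.

button band 5; right front 33; front 66.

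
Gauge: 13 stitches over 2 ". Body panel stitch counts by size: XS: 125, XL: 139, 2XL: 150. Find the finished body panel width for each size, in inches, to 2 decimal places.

13/2 = 6.5 sts per in.
XS: 125 / 6.5 = 19.231 → 19.23 in.
XL: 139 / 6.5 = 21.385 → 21.38 in.
2XL: 150 / 6.5 = 23.077 → 23.08 in.

XS 19.23 inches; XL 21.38 inches; 2XL 23.08 inches.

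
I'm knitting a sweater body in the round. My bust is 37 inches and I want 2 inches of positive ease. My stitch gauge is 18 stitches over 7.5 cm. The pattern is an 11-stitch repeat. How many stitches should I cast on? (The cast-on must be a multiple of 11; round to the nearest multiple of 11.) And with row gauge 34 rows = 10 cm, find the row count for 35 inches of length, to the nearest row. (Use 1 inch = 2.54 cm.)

Finished = 37 + 2 = 39 inches.
39 inches × 2.54 = 99.06 cm.
18/7.5 = 2.4 sts per cm; 99.06 × 2.4 = 237.74 sts.
Nearest multiple of 11 → 242.
35 inches = 88.90 cm; × 3.4 = 302.26 → 302 rows.

Cast on 242 stitches; work 302 rows.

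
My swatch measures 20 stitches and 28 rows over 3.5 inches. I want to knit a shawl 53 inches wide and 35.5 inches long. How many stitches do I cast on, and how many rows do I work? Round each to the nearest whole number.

Cast on 303 stitches and work 284 rows.

Stitch gauge = 20/3.5 = 5.714 sts/in; 53 × 5.714 = 302.86 → 303 sts.
Row gauge = 28/3.5 = 8 rows/in; 35.5 × 8 = 284.00 → 284 rows.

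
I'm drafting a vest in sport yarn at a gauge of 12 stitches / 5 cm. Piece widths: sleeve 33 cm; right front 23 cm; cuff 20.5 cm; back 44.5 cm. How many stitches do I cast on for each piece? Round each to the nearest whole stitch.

sleeve 79; right front 55; cuff 49; back 107.

Rate = 12/5 = 2.4 sts per cm.
sleeve: 33 × 2.4 = 79.20 → 79.
right front: 23 × 2.4 = 55.20 → 55.
cuff: 20.5 × 2.4 = 49.20 → 49.
back: 44.5 × 2.4 = 106.80 → 107.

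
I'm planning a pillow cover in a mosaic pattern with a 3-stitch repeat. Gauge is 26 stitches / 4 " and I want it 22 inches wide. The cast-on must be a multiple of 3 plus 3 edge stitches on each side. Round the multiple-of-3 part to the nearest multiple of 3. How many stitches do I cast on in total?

Cast on 144 stitches.

26 / 4 = 6.5 sts per inch.
22 × 6.5 = 143.00 sts.
Less 6 edge sts → 137.00 for the repeat.
Nearest multiple of 3: 138.
Add back 6 edge sts → 144.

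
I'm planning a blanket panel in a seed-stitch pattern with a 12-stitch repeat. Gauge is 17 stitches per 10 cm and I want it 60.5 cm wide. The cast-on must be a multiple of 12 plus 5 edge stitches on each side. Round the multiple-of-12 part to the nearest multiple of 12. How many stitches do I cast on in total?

17 / 10 = 1.7 sts per cm.
60.5 × 1.7 = 102.85 sts.
Less 10 edge sts → 92.85 for the repeat.
Nearest multiple of 12: 96.
Add back 10 edge sts → 106.

Cast on 106 stitches.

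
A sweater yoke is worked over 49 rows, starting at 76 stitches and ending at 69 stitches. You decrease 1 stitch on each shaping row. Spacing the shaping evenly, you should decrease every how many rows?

Decrease every 7th row.

Stitches to remove: |69 − 76| = 7.
Shaping rows needed: 7 / 1 = 7.
49 rows / 7 = every 7 rows.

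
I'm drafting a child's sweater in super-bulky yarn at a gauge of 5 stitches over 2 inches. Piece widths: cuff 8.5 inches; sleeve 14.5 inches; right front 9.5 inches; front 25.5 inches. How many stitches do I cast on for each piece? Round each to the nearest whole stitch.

cuff 21; sleeve 36; right front 24; front 64.

Rate = 5/2 = 2.5 sts per in.
cuff: 8.5 × 2.5 = 21.25 → 21.
sleeve: 14.5 × 2.5 = 36.25 → 36.
right front: 9.5 × 2.5 = 23.75 → 24.
front: 25.5 × 2.5 = 63.75 → 64.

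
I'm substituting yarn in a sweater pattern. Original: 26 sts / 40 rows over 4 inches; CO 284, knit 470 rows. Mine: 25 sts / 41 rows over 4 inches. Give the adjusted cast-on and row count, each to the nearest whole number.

Stitches: 284 × 25/26 = 273.08 → 273.
Rows: 470 × 41/40 = 481.75 → 482.

Cast on 273 stitches; work 482 rows.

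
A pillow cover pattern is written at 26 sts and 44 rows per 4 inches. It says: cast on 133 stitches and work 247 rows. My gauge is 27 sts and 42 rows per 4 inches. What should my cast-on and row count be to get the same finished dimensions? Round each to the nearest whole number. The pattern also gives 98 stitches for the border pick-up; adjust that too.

Stitches: 133 × 27/26 = 138.12 → 138.
Rows: 247 × 42/44 = 235.77 → 236.
border pick-up: 98 × 27/26 = 101.77 → 102.

Cast on 138 stitches; work 236 rows; border pick-up 102 stitches.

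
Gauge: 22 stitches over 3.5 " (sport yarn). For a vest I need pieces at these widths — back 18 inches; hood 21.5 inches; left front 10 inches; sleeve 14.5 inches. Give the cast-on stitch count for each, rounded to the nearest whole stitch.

Rate = 22/3.5 = 6.286 sts per in.
back: 18 × 6.286 = 113.14 → 113.
hood: 21.5 × 6.286 = 135.14 → 135.
left front: 10 × 6.286 = 62.86 → 63.
sleeve: 14.5 × 6.286 = 91.14 → 91.

back 113; hood 135; left front 63; sleeve 91.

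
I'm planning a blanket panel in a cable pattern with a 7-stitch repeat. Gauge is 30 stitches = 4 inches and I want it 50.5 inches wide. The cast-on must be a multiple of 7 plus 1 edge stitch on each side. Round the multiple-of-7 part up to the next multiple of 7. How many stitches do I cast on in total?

380 stitches.

30 / 4 = 7.5 sts per inch.
50.5 × 7.5 = 378.75 sts.
Less 2 edge sts → 376.75 for the repeat.
Next multiple of 7: 378.
Add back 2 edge sts → 380.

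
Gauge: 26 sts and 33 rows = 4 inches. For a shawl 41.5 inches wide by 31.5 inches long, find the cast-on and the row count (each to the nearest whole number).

Cast on 270 stitches and work 260 rows.

Stitch gauge = 26/4 = 6.5 sts/in; 41.5 × 6.5 = 269.75 → 270 sts.
Row gauge = 33/4 = 8.25 rows/in; 31.5 × 8.25 = 259.88 → 260 rows.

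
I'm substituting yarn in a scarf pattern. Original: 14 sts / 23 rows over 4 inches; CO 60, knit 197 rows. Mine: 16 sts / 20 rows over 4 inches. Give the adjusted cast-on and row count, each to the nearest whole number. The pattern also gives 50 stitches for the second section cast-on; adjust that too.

Stitches: 60 × 16/14 = 68.57 → 69.
Rows: 197 × 20/23 = 171.30 → 171.
second section cast-on: 50 × 16/14 = 57.14 → 57.

Cast on 69 stitches; work 171 rows; second section cast-on 57 stitches.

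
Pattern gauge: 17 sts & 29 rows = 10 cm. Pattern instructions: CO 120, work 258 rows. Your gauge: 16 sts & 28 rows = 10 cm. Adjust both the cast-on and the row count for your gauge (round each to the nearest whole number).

Stitches: 120 × 16/17 = 112.94 → 113.
Rows: 258 × 28/29 = 249.10 → 249.

Cast on 113 stitches; work 249 rows.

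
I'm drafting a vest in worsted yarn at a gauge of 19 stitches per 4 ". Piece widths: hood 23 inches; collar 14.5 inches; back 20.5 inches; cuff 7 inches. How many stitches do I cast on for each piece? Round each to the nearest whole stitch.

hood 109; collar 69; back 97; cuff 33.

Rate = 19/4 = 4.75 sts per in.
hood: 23 × 4.75 = 109.25 → 109.
collar: 14.5 × 4.75 = 68.88 → 69.
back: 20.5 × 4.75 = 97.38 → 97.
cuff: 7 × 4.75 = 33.25 → 33.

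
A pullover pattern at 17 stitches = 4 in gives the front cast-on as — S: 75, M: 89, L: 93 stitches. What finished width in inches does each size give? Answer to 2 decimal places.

17/4 = 4.25 sts per in.
S: 75 / 4.25 = 17.647 → 17.65 in.
M: 89 / 4.25 = 20.941 → 20.94 in.
L: 93 / 4.25 = 21.882 → 21.88 in.

S 17.65 inches; M 20.94 inches; L 21.88 inches.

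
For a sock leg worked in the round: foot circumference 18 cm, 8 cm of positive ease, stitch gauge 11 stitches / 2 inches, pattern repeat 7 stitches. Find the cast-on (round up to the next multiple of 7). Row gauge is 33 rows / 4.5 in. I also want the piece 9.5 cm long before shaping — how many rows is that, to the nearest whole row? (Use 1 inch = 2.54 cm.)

Finished = 18 + 8 = 26 cm.
26 cm × 1/2.54 = 10.24 inches.
11/2 = 5.5 sts per in; 10.24 × 5.5 = 56.30 sts.
Next multiple of 7 → 63.
9.5 cm = 3.74 inches; × 7.333 = 27.43 → 27 rows.

Cast on 63 stitches; work 27 rows.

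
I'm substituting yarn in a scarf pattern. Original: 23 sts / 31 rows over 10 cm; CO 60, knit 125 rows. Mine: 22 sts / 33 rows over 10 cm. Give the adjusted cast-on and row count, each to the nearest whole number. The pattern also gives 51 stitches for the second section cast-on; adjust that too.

Stitches: 60 × 22/23 = 57.39 → 57.
Rows: 125 × 33/31 = 133.06 → 133.
second section cast-on: 51 × 22/23 = 48.78 → 49.

Cast on 57 stitches; work 133 rows; second section cast-on 49 stitches.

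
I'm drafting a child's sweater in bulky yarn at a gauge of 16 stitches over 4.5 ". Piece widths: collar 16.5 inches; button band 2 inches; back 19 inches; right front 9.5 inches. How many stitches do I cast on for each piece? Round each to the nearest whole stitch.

Rate = 16/4.5 = 3.556 sts per in.
collar: 16.5 × 3.556 = 58.67 → 59.
button band: 2 × 3.556 = 7.11 → 7.
back: 19 × 3.556 = 67.56 → 68.
right front: 9.5 × 3.556 = 33.78 → 34.

collar 59; button band 7; back 68; right front 34.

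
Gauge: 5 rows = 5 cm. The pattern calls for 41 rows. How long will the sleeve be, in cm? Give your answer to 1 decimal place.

41.0 cm.

5 rows / 5 cm = 1 rows per cm.
41 / 1 = 41.00 cm.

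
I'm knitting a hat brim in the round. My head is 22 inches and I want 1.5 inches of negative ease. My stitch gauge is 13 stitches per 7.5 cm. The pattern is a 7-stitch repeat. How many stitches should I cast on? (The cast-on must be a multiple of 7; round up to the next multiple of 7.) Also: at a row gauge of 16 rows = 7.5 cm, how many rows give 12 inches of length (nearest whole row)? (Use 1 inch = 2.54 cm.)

Finished = 22 − 1.5 = 20.5 inches.
20.5 inches × 2.54 = 52.07 cm.
13/7.5 = 1.733 sts per cm; 52.07 × 1.733 = 90.25 sts.
Next multiple of 7 → 91.
12 inches = 30.48 cm; × 2.133 = 65.02 → 65 rows.

Cast on 91 stitches; work 65 rows.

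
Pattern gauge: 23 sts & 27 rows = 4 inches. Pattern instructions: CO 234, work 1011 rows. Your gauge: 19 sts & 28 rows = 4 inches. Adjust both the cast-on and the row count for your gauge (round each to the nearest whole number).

Stitches: 234 × 19/23 = 193.30 → 193.
Rows: 1011 × 28/27 = 1048.44 → 1048.

Cast on 193 stitches; work 1048 rows.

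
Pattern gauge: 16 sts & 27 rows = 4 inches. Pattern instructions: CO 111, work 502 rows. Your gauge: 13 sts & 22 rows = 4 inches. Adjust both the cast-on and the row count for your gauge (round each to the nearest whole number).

Cast on 90 stitches; work 409 rows.

Stitches: 111 × 13/16 = 90.19 → 90.
Rows: 502 × 22/27 = 409.04 → 409.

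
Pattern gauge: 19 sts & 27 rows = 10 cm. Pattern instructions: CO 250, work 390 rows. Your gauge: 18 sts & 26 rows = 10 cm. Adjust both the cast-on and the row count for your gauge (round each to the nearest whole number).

Stitches: 250 × 18/19 = 236.84 → 237.
Rows: 390 × 26/27 = 375.56 → 376.

Cast on 237 stitches; work 376 rows.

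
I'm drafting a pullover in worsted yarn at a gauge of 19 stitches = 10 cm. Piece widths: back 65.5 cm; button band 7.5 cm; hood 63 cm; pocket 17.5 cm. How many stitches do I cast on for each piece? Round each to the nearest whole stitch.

back 124; button band 14; hood 120; pocket 33.

Rate = 19/10 = 1.9 sts per cm.
back: 65.5 × 1.9 = 124.45 → 124.
button band: 7.5 × 1.9 = 14.25 → 14.
hood: 63 × 1.9 = 119.70 → 120.
pocket: 17.5 × 1.9 = 33.25 → 33.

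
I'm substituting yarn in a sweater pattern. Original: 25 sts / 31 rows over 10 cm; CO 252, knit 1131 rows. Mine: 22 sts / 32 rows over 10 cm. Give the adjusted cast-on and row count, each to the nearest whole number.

Cast on 222 stitches; work 1167 rows.

Stitches: 252 × 22/25 = 221.76 → 222.
Rows: 1131 × 32/31 = 1167.48 → 1167.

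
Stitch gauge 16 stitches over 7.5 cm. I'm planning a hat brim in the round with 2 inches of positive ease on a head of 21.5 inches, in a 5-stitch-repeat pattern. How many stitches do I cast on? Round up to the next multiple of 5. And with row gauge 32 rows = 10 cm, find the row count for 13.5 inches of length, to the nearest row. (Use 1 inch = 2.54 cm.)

Finished = 21.5 + 2 = 23.5 inches.
23.5 inches × 2.54 = 59.69 cm.
16/7.5 = 2.133 sts per cm; 59.69 × 2.133 = 127.34 sts.
Next multiple of 5 → 130.
13.5 inches = 34.29 cm; × 3.2 = 109.73 → 110 rows.

Cast on 130 stitches; work 110 rows.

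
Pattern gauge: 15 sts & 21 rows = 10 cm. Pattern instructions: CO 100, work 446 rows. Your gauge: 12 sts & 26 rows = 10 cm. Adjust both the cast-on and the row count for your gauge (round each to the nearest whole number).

Cast on 80 stitches; work 552 rows.

Stitches: 100 × 12/15 = 80.00 → 80.
Rows: 446 × 26/21 = 552.19 → 552.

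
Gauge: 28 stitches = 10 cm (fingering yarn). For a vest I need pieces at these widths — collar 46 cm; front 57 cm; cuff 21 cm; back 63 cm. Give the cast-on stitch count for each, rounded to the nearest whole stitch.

collar 129; front 160; cuff 59; back 176.

Rate = 28/10 = 2.8 sts per cm.
collar: 46 × 2.8 = 128.80 → 129.
front: 57 × 2.8 = 159.60 → 160.
cuff: 21 × 2.8 = 58.80 → 59.
back: 63 × 2.8 = 176.40 → 176.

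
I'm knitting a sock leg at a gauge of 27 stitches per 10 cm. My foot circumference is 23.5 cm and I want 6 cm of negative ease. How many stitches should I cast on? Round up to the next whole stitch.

Finished = 23.5 − 6 = 17.5 cm.
27 / 10 = 2.7 sts per cm.
17.50 × 2.7 = 47.25 sts.
→ 48 sts.

Cast on 48 stitches.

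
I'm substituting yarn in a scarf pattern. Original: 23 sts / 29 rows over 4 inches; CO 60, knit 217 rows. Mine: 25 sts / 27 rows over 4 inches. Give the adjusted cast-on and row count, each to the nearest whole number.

Stitches: 60 × 25/23 = 65.22 → 65.
Rows: 217 × 27/29 = 202.03 → 202.

Cast on 65 stitches; work 202 rows.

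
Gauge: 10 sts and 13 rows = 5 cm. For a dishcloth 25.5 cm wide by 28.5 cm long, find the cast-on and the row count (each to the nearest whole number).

Cast on 51 stitches and work 74 rows.

Stitch gauge = 10/5 = 2 sts/cm; 25.5 × 2 = 51.00 → 51 sts.
Row gauge = 13/5 = 2.6 rows/cm; 28.5 × 2.6 = 74.10 → 74 rows.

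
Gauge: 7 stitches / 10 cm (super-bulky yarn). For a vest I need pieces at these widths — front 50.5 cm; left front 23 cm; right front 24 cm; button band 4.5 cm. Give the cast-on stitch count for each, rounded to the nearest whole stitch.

Rate = 7/10 = 0.7 sts per cm.
front: 50.5 × 0.7 = 35.35 → 35.
left front: 23 × 0.7 = 16.10 → 16.
right front: 24 × 0.7 = 16.80 → 17.
button band: 4.5 × 0.7 = 3.15 → 3.

front 35; left front 16; right front 17; button band 3.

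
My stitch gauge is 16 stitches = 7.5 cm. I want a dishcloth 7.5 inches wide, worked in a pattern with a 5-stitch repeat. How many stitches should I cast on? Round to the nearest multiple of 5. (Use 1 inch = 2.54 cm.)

7.5 in = 7.5 × 2.54 = 19.05 cm.
16 / 7.5 = 2.133 sts/cm.
19.05 × 2.133 = 40.64 sts.
→ 40.

Cast on 40 stitches.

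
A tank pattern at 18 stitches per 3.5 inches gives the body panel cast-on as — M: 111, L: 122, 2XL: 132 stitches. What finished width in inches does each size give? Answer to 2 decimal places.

18/3.5 = 5.143 sts per in.
M: 111 / 5.143 = 21.583 → 21.58 in.
L: 122 / 5.143 = 23.722 → 23.72 in.
2XL: 132 / 5.143 = 25.667 → 25.67 in.

M 21.58 inches; L 23.72 inches; 2XL 25.67 inches.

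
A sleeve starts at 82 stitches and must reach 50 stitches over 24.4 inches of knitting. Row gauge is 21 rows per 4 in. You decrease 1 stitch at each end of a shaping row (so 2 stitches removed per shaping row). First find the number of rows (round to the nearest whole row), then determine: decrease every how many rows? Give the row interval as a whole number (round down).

Rows = 24.4 × 5.25 = 128.1 → 128 rows.
Stitches to remove: 32 → 16 shaping rows (at 2 st each).
128 / 16 = 8.00 → every 8 rows.

Decrease every 8th row.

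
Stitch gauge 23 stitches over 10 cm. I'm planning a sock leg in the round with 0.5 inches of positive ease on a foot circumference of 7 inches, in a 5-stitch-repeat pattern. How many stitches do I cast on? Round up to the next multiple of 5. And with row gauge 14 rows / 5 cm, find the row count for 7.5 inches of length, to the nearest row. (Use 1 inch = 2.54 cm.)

Cast on 45 stitches; work 53 rows.

Finished = 7 + 0.5 = 7.5 inches.
7.5 inches × 2.54 = 19.05 cm.
23/10 = 2.3 sts per cm; 19.05 × 2.3 = 43.81 sts.
Next multiple of 5 → 45.
7.5 inches = 19.05 cm; × 2.8 = 53.34 → 53 rows.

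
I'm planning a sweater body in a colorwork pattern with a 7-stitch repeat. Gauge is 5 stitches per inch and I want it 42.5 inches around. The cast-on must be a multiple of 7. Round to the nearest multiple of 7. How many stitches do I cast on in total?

5 / 1 = 5 sts per inch.
42.5 × 5 = 212.50 sts.
Nearest multiple of 7: 210.

Cast on 210 stitches.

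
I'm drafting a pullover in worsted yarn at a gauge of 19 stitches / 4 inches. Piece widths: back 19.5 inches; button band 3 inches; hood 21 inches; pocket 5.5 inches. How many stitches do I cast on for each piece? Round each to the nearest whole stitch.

back 93; button band 14; hood 100; pocket 26.

Rate = 19/4 = 4.75 sts per in.
back: 19.5 × 4.75 = 92.62 → 93.
button band: 3 × 4.75 = 14.25 → 14.
hood: 21 × 4.75 = 99.75 → 100.
pocket: 5.5 × 4.75 = 26.12 → 26.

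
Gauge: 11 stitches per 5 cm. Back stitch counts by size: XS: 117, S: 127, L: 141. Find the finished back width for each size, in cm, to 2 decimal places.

XS 53.18 cm; S 57.73 cm; L 64.09 cm.

11/5 = 2.2 sts per cm.
XS: 117 / 2.2 = 53.182 → 53.18 cm.
S: 127 / 2.2 = 57.727 → 57.73 cm.
L: 141 / 2.2 = 64.091 → 64.09 cm.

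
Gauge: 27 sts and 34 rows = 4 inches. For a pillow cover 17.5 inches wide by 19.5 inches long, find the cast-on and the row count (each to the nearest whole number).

Stitch gauge = 27/4 = 6.75 sts/in; 17.5 × 6.75 = 118.12 → 118 sts.
Row gauge = 34/4 = 8.5 rows/in; 19.5 × 8.5 = 165.75 → 166 rows.

Cast on 118 stitches and work 166 rows.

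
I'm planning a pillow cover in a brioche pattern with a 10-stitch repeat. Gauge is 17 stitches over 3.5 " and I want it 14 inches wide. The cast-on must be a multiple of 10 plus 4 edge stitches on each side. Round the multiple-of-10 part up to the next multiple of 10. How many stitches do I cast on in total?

17 / 3.5 = 4.857 sts per inch.
14 × 4.857 = 68.00 sts.
Less 8 edge sts → 60.00 for the repeat.
Next multiple of 10: 60.
Add back 8 edge sts → 68.

68 stitches.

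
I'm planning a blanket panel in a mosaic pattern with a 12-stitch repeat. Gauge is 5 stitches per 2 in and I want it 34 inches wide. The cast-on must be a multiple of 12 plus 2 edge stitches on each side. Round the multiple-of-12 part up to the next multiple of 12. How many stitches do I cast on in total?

5 / 2 = 2.5 sts per inch.
34 × 2.5 = 85.00 sts.
Less 4 edge sts → 81.00 for the repeat.
Next multiple of 12: 84.
Add back 4 edge sts → 88.

Cast on 88 stitches.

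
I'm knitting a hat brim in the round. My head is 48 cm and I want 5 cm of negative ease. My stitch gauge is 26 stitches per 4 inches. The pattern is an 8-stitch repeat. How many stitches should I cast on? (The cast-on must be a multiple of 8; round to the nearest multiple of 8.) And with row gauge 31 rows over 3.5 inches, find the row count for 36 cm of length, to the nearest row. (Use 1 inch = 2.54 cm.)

Cast on 112 stitches; work 126 rows.

Finished = 48 − 5 = 43 cm.
43 cm × 1/2.54 = 16.93 inches.
26/4 = 6.5 sts per in; 16.93 × 6.5 = 110.04 sts.
Nearest multiple of 8 → 112.
36 cm = 14.17 inches; × 8.857 = 125.53 → 126 rows.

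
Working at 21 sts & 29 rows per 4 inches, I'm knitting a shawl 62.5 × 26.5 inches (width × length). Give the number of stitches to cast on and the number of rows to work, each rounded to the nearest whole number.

Stitch gauge = 21/4 = 5.25 sts/in; 62.5 × 5.25 = 328.12 → 328 sts.
Row gauge = 29/4 = 7.25 rows/in; 26.5 × 7.25 = 192.12 → 192 rows.

Cast on 328 stitches and work 192 rows.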